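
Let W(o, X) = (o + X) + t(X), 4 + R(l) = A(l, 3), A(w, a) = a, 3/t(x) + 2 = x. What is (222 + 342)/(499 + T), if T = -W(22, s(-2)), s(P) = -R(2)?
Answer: 564/479 ≈ 1.1775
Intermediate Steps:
t(x) = 3/(-2 + x)
R(l) = -1 (R(l) = -4 + 3 = -1)
s(P) = 1 (s(P) = -1*(-1) = 1)
W(o, X) = X + o + 3/(-2 + X) (W(o, X) = (o + X) + 3/(-2 + X) = (X + o) + 3/(-2 + X) = X + o + 3/(-2 + X))
T = -20 (T = -(3 + (-2 + 1)*(1 + 22))/(-2 + 1) = -(3 - 1*23)/(-1) = -(-1)*(3 - 23) = -(-1)*(-20) = -1*20 = -20)
(222 + 342)/(499 + T) = (222 + 342)/(499 - 20) = 564/479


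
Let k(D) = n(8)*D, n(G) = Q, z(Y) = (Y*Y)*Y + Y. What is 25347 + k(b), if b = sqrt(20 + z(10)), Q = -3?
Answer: 25347 - 3*sqrt(1030) ≈ 25251.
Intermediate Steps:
z(Y) = Y + Y**3 (z(Y) = Y**2*Y + Y = Y**3 + Y = Y + Y**3)
b = sqrt(1030) (b = sqrt(20 + (10 + 10**3)) = sqrt(20 + (10 + 1000)) = sqrt(20 + 1010) = sqrt(1030) ≈ 32.094)
n(G) = -3
k(D) = -3*D
25347 + k(b) = 25347 - 3*sqrt(1030)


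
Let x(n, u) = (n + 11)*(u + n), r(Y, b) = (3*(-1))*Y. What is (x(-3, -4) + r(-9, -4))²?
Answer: 841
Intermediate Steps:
r(Y, b) = -3*Y
x(n, u) = (11 + n)*(n + u)
(x(-3, -4) + r(-9, -4))² = (((-3)² + 11*(-3) + 11*(-4) - 3*(-4)) - 3*(-9))² = ((9 - 33 - 44 + 12) + 27)² = (-56 + 27)² = (-29)² = 841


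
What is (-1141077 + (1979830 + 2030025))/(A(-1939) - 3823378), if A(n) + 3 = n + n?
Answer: -2868778/3827259 ≈ -0.74956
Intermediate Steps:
A(n) = -3 + 2*n (A(n) = -3 + (n + n) = -3 + 2*n)
(-1141077 + (1979830 + 2030025))/(A(-1939) - 3823378) = (-1141077 + (1979830 + 2030025))/((-3 + 2*(-1939)) - 3823378) = (-1141077 + 4009855)/((-3 - 3878) - 3823378) = 2868778/(-3881 - 3823378) = 2868778/(-3827259) = 2868778*(-1/3827259) = -2868778/3827259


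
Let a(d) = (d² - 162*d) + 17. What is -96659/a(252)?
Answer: -96659/22697 ≈ -4.2587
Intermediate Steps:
a(d) = 17 + d² - 162*d
-96659/a(252) = -96659/(17 + 252² - 162*252) = -96659/(17 + 63504 - 40824) = -96659/22697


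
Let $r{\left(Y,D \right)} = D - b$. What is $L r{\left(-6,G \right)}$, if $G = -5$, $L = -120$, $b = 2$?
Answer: $840$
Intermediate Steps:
$r{\left(Y,D \right)} = -2 + D$ ($r{\left(Y,D \right)} = D - 2 = -2 + D$)
$L r{\left(-6,G \right)} = - 120 \left(-2 - 5\right) = \left(-120\right) \left(-7\right) = 840$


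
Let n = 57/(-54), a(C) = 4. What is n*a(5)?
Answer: -38/9 ≈ -4.2222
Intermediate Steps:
n = -19/18 (n = 57*(-1/54) = -19/18 ≈ -1.0556)
n*a(5) = -19/18*4 = -38/9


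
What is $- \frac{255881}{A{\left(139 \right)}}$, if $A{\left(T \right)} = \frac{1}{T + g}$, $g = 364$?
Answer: $-128708143$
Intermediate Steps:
$A{\left(T \right)} = \frac{1}{364 + T}$ ($A{\left(T \right)} = \frac{1}{T + 364} = \frac{1}{364 + T}$)
$- \frac{255881}{A{\left(139 \right)}} = - \frac{255881}{\frac{1}{364 + 139}} = - \frac{255881}{\frac{1}{503}} = - 255881 \frac{1}{\frac{1}{503}} = \left(-255881\right) 503 = -128708143$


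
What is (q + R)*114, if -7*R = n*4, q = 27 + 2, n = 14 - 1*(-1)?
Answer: 16302/7 ≈ 2328.9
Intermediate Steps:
n = 15 (n = 14 + 1 = 15)
q = 29
R = -60/7 (R = -15*4/7 = -⅐*60 = -60/7 ≈ -8.5714)
(q + R)*114 = (29 - 60/7)*114 = (143/7)*114 = 16302/7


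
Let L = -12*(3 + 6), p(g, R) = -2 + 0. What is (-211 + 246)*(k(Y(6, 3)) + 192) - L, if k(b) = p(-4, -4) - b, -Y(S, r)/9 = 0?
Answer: 6758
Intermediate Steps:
p(g, R) = -2
Y(S, r) = 0 (Y(S, r) = -9*0 = 0)
k(b) = -2 - b
L = -108 (L = -12*9 = -1*108 = -108)
(-211 + 246)*(k(Y(6, 3)) + 192) - L = (-211 + 246)*((-2 - 1*0) + 192) - 1*(-108) = 35*((-2 + 0) + 192) + 108 = 35*(-2 + 192) + 108 = 35*190 + 108 = 6650 + 108 = 6758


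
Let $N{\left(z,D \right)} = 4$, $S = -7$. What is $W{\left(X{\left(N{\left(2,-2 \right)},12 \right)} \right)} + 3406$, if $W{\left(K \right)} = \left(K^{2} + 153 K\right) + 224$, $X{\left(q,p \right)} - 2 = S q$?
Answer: $328$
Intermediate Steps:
$X{\left(q,p \right)} = 2 - 7 q$
$W{\left(K \right)} = 224 + K^{2} + 153 K$
$W{\left(X{\left(N{\left(2,-2 \right)},12 \right)} \right)} + 3406 = \left(224 + \left(2 - 28\right)^{2} + 153 \left(2 - 28\right)\right) + 3406 = \left(224 + \left(-26\right)^{2} + 153 \left(-26\right)\right) + 3406 = \left(224 + 676 - 3978\right) + 3406 = -3078 + 3406 = 328$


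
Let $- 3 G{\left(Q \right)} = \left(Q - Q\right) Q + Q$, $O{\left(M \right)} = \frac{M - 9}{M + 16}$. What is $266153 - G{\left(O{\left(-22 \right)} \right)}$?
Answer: $\frac{4790785}{18} \approx 2.6615 \cdot 10^{5}$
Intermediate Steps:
$O{\left(M \right)} = \frac{-9 + M}{16 + M}$
$G{\left(Q \right)} = - \frac{Q}{3}$ ($G{\left(Q \right)} = - \frac{\left(Q - Q\right) Q + Q}{3} = - \frac{0 Q + Q}{3} = - \frac{0 + Q}{3} = - \frac{Q}{3}$)
$266153 - G{\left(O{\left(-22 \right)} \right)} = 266153 - - \frac{\frac{1}{16 - 22} \left(-9 - 22\right)}{3} = 266153 - - \frac{\frac{1}{-6} \left(-31\right)}{3} = 266153 - - \frac{\left(- \frac{1}{6}\right) \left(-31\right)}{3} = 266153 - \left(- \frac{1}{3}\right) \frac{31}{6} = 266153 - - \frac{31}{18} = 266153 + \frac{31}{18} = \frac{4790785}{18}$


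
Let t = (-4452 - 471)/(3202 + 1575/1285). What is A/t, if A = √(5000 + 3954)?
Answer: -9055519*√74/1265211 ≈ -61.570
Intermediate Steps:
A = 11*√74 (A = √8954 = 11*√74 ≈ 94.626)
t = -1265211/823229 (t = -4923/(3202 + 1575*(1/1285)) = -4923/(3202 + 315/257) = -4923/823229/257 = -4923*257/823229 = -1265211/823229 ≈ -1.5369)
A/t = (11*√74)/(-1265211/823229) = (11*√74)*(-823229/1265211) = -9055519*√74/1265211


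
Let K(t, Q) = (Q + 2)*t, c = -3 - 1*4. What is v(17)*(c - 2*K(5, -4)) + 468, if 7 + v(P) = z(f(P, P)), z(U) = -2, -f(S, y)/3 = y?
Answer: 351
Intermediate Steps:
c = -7 (c = -3 - 4 = -7)
f(S, y) = -3*y
v(P) = -9 (v(P) = -7 - 2 = -9)
K(t, Q) = t*(2 + Q) (K(t, Q) = (2 + Q)*t = t*(2 + Q))
v(17)*(c - 2*K(5, -4)) + 468 = -9*(-7 - 10*(2 - 4)) + 468 = -9*(-7 - 10*(-2)) + 468 = -9*(-7 - 2*(-10)) + 468 = -9*(-7 + 20) + 468 = -9*13 + 468 = -117 + 468 = 351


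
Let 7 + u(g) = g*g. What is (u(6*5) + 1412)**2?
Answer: 5313025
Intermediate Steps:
u(g) = -7 + g**2 (u(g) = -7 + g*g = -7 + g**2)
(u(6*5) + 1412)**2 = ((-7 + (6*5)**2) + 1412)**2 = ((-7 + 30**2) + 1412)**2 = ((-7 + 900) + 1412)**2 = (893 + 1412)**2 = 2305**2 = 5313025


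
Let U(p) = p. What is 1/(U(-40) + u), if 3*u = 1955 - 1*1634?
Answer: 1/67 ≈ 0.014925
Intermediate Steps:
u = 107 (u = (1955 - 1*1634)/3 = (1955 - 1634)/3 = (⅓)*321 = 107)
1/(U(-40) + u) = 1/(-40 + 107) = 1/67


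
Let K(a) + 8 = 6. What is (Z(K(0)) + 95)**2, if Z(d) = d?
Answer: 8649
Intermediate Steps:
K(a) = -2 (K(a) = -8 + 6 = -2)
(Z(K(0)) + 95)**2 = (-2 + 95)**2 = 93**2 = 8649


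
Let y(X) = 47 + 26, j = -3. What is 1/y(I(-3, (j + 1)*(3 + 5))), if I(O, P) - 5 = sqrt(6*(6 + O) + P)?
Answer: 1/73 ≈ 0.013699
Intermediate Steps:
I(O, P) = 5 + sqrt(36 + P + 6*O) (I(O, P) = 5 + sqrt(6*(6 + O) + P) = 5 + sqrt((36 + 6*O) + P) = 5 + sqrt(36 + P + 6*O))
y(X) = 73
1/y(I(-3, (j + 1)*(3 + 5))) = 1/73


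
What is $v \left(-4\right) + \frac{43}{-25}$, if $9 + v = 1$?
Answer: $\frac{757}{25} \approx 30.28$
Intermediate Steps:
$v = -8$ ($v = -9 + 1 = -8$)
$v \left(-4\right) + \frac{43}{-25} = \left(-8\right) \left(-4\right) + \frac{43}{-25} = 32 + 43 \left(- \frac{1}{25}\right) = 32 - \frac{43}{25} = \frac{757}{25}$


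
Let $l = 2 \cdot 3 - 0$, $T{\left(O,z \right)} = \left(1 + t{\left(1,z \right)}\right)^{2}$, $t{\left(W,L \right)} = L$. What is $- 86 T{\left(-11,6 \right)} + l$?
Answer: $-4208$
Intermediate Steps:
$T{\left(O,z \right)} = \left(1 + z\right)^{2}$
$l = 6$ ($l = 6 + 0 = 6$)
$- 86 T{\left(-11,6 \right)} + l = - 86 \left(1 + 6\right)^{2} + 6 = - 86 \cdot 7^{2} + 6 = \left(-86\right) 49 + 6 = -4214 + 6 = -4208$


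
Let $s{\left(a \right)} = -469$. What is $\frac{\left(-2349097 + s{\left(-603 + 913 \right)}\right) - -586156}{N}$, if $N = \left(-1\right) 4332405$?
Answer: $\frac{32062}{78771} \approx 0.40703$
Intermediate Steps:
$N = -4332405$
$\frac{\left(-2349097 + s{\left(-603 + 913 \right)}\right) - -586156}{N} = \frac{\left(-2349097 - 469\right) - -586156}{-4332405} = \left(-2349566 + 586156\right) \left(- \frac{1}{4332405}\right) = \left(-1763410\right) \left(- \frac{1}{4332405}\right) = \frac{32062}{78771}$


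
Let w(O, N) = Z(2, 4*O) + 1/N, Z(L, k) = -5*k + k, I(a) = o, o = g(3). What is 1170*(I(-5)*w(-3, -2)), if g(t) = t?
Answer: 166725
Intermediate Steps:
o = 3
I(a) = 3
Z(L, k) = -4*k
w(O, N) = 1/N - 16*O (w(O, N) = -16*O + 1/N = 1/N - 16*O)
1170*(I(-5)*w(-3, -2)) = 1170*(3*(1/(-2) - 16*(-3))) = 1170*(3*(-1/2 + 48)) = 1170*(3*(95/2)) = 1170*(285/2) = 166725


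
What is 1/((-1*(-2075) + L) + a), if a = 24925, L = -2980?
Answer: 1/24020 ≈ 4.1632e-5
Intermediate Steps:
1/((-1*(-2075) + L) + a) = 1/((-1*(-2075) - 2980) + 24925) = 1/((2075 - 2980) + 24925) = 1/(-905 + 24925) = 1/24020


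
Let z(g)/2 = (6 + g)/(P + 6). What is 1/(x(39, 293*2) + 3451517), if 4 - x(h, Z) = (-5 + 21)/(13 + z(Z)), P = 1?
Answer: 1275/4400689163 ≈ 2.8973e-7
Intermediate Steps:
z(g) = 12/7 + 2*g/7 (z(g) = 2*((6 + g)/(1 + 6)) = 2*((6 + g)/7) = 2*((6 + g)*(1/7)) = 2*(6/7 + g/7) = 12/7 + 2*g/7)
x(h, Z) = 4 - 16/(103/7 + 2*Z/7) (x(h, Z) = 4 - (-5 + 21)/(13 + (12/7 + 2*Z/7)) = 4 - 16/(103/7 + 2*Z/7))
1/(x(39, 293*2) + 3451517) = 1/(4*(75 + 2*(293*2))/(103 + 2*(293*2)) + 3451517) = 1/(4*(75 + 2*586)/(103 + 2*586) + 3451517) = 1/(4*(75 + 1172)/(103 + 1172) + 3451517) = 1/(4*1247/1275 + 3451517) = 1/(4*(1/1275)*1247 + 3451517) = 1/(4988/1275 + 3451517) = 1/(4400689163/1275) = 1275/4400689163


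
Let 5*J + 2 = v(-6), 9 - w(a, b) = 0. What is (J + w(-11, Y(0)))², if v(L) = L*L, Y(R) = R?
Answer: 6241/25 ≈ 249.64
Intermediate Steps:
v(L) = L²
w(a, b) = 9 (w(a, b) = 9 - 1*0 = 9 + 0 = 9)
J = 34/5 (J = -⅖ + (⅕)*(-6)² = -⅖ + (⅕)*36 = -⅖ + 36/5 = 34/5 ≈ 6.8000)
(J + w(-11, Y(0)))² = (34/5 + 9)² = (79/5)² = 6241/25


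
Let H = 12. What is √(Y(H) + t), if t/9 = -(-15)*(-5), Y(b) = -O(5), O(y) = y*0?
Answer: 15*I*√3 ≈ 25.981*I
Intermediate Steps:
O(y) = 0
Y(b) = 0 (Y(b) = -1*0 = 0)
t = -675 (t = 9*(-(-15)*(-5)) = 9*(-5*15) = 9*(-75) = -675)
√(Y(H) + t) = √(0 - 675) = √(-675) = 15*I*√3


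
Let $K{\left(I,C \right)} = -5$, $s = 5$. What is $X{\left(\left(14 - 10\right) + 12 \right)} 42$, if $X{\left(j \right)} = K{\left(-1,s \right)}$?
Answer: $-210$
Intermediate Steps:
$X{\left(j \right)} = -5$
$X{\left(\left(14 - 10\right) + 12 \right)} 42 = \left(-5\right) 42 = -210$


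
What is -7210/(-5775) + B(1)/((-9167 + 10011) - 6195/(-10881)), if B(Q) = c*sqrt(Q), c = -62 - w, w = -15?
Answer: 602902733/505436745 ≈ 1.1928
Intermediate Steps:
c = -47 (c = -62 - 1*(-15) = -62 + 15 = -47)
B(Q) = -47*sqrt(Q)
-7210/(-5775) + B(1)/((-9167 + 10011) - 6195/(-10881)) = -7210/(-5775) + (-47*sqrt(1))/((-9167 + 10011) - 6195/(-10881)) = -7210*(-1/5775) + (-47*1)/(844 - 6195*(-1/10881)) = 206/165 - 47/(844 + 2065/3627) = 206/165 - 47/3063253/3627 = 206/165 - 47*3627/3063253 = 206/165 - 170469/3063253 = 602902733/505436745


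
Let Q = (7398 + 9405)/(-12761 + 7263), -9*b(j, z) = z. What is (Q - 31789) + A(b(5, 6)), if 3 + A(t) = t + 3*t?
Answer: -524471641/16494 ≈ -31798.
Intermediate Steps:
b(j, z) = -z/9
A(t) = -3 + 4*t (A(t) = -3 + (t + 3*t) = -3 + 4*t)
Q = -16803/5498 (Q = 16803/(-5498) = 16803*(-1/5498) = -16803/5498 ≈ -3.0562)
(Q - 31789) + A(b(5, 6)) = (-16803/5498 - 31789) + (-3 + 4*(-1/9*6)) = -174792725/5498 + (-3 + 4*(-2/3)) = -174792725/5498 + (-3 - 8/3) = -174792725/5498 - 17/3 = -524471641/16494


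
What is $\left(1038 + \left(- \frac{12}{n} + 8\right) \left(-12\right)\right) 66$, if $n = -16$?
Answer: $61578$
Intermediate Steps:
$\left(1038 + \left(- \frac{12}{n} + 8\right) \left(-12\right)\right) 66 = \left(1038 + \left(- \frac{12}{-16} + 8\right) \left(-12\right)\right) 66 = \left(1038 + \left(\left(-12\right) \left(- \frac{1}{16}\right) + 8\right) \left(-12\right)\right) 66 = \left(1038 + \left(\frac{3}{4} + 8\right) \left(-12\right)\right) 66 = \left(1038 + \frac{35}{4} \left(-12\right)\right) 66 = \left(1038 - 105\right) 66 = 933 \cdot 66 = 61578$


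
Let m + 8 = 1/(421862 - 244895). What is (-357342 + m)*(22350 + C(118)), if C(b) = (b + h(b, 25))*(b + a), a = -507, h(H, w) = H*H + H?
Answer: 115641020485964870/58989 ≈ 1.9604e+12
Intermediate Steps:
h(H, w) = H + H² (h(H, w) = H² + H = H + H²)
C(b) = (-507 + b)*(b + b*(1 + b)) (C(b) = (b + b*(1 + b))*(b - 507) = (b + b*(1 + b))*(-507 + b) = (-507 + b)*(b + b*(1 + b)))
m = -1415735/176967 (m = -8 + 1/(421862 - 244895) = -8 + 1/176967 = -1415735/176967 ≈ -8.0000)
(-357342 + m)*(22350 + C(118)) = (-357342 - 1415735/176967)*(22350 + 118*(-1014 + 118² - 505*118)) = -63239157449*(22350 + 118*(-1014 + 13924 - 59590))/176967 = -63239157449*(22350 + 118*(-46680))/176967 = -63239157449*(22350 - 5508240)/176967 = -63239157449/176967*(-5485890) = 115641020485964870/58989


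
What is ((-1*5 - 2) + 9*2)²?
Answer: 121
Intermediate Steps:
((-1*5 - 2) + 9*2)² = ((-5 - 2) + 18)² = (-7 + 18)² = 11² = 121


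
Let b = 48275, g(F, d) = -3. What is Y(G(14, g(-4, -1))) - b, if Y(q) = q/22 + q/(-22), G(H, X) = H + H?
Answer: -48275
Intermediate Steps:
G(H, X) = 2*H
Y(q) = 0 (Y(q) = q*(1/22) + q*(-1/22) = q/22 - q/22 = 0)
Y(G(14, g(-4, -1))) - b = 0 - 1*48275 = 0 - 48275 = -48275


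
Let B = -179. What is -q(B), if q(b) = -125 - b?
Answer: -54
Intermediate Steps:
-q(B) = -(-125 - 1*(-179)) = -(-125 + 179) = -1*54 = -54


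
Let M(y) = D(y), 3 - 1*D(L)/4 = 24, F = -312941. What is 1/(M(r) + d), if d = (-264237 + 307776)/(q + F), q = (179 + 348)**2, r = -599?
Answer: -35212/3001347 ≈ -0.011732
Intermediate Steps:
q = 277729 (q = 527**2 = 277729)
D(L) = -84 (D(L) = 12 - 4*24 = 12 - 96 = -84)
M(y) = -84
d = -43539/35212 (d = (-264237 + 307776)/(277729 - 312941) = 43539/(-35212) = 43539*(-1/35212) = -43539/35212 ≈ -1.2365)
1/(M(r) + d) = 1/(-84 - 43539/35212) = 1/(-3001347/35212) = -35212/3001347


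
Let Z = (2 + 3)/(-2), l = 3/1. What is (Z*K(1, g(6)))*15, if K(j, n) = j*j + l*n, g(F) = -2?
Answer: 375/2 ≈ 187.50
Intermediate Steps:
l = 3 (l = 3*1 = 3)
K(j, n) = j² + 3*n (K(j, n) = j*j + 3*n = j² + 3*n)
Z = -5/2 (Z = 5*(-½) = -5/2 ≈ -2.5000)
(Z*K(1, g(6)))*15 = -5*(1² + 3*(-2))/2*15 = -5*(1 - 6)/2*15 = -5/2*(-5)*15 = (25/2)*15 = 375/2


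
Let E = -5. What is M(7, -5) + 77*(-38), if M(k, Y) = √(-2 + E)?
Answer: -2926 + I*√7 ≈ -2926.0 + 2.6458*I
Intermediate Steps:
M(k, Y) = I*√7 (M(k, Y) = √(-2 - 5) = √(-7) = I*√7)
M(7, -5) + 77*(-38) = I*√7 + 77*(-38) = I*√7 - 2926 = -2926 + I*√7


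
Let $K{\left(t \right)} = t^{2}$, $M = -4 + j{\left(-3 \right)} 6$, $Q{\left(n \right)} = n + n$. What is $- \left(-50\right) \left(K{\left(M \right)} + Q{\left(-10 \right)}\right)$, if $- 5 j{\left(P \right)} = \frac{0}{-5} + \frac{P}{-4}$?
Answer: $\frac{401}{2} \approx 200.5$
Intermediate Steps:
$Q{\left(n \right)} = 2 n$
$j{\left(P \right)} = \frac{P}{20}$ ($j{\left(P \right)} = - \frac{\frac{0}{-5} + \frac{P}{-4}}{5} = - \frac{0 \left(- \frac{1}{5}\right) + P \left(- \frac{1}{4}\right)}{5} = - \frac{0 - \frac{P}{4}}{5} = - \frac{\left(- \frac{1}{4}\right) P}{5} = \frac{P}{20}$)
$M = - \frac{49}{10}$ ($M = -4 + \frac{1}{20} \left(-3\right) 6 = -4 - \frac{9}{10} = - \frac{49}{10} \approx -4.9$)
$- \left(-50\right) \left(K{\left(M \right)} + Q{\left(-10 \right)}\right) = - \left(-50\right) \left(\left(- \frac{49}{10}\right)^{2} + 2 \left(-10\right)\right) = - \left(-50\right) \left(\frac{2401}{100} - 20\right) = - \frac{\left(-50\right) 401}{100} = \left(-1\right) \left(- \frac{401}{2}\right) = \frac{401}{2}$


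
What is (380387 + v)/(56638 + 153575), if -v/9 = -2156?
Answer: 399791/210213 ≈ 1.9018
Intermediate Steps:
v = 19404 (v = -9*(-2156) = 19404)
(380387 + v)/(56638 + 153575) = (380387 + 19404)/(56638 + 153575) = 399791/210213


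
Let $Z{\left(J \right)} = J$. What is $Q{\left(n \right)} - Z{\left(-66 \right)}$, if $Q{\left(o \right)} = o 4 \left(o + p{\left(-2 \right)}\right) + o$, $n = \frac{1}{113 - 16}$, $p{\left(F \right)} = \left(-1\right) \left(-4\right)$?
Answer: $\frac{622647}{9409} \approx 66.176$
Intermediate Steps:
$p{\left(F \right)} = 4$
$n = \frac{1}{97}$ ($n = \frac{1}{113 - 16} = \frac{1}{97} \approx 0.010309$)
$Q{\left(o \right)} = o + o \left(16 + 4 o\right)$ ($Q{\left(o \right)} = o 4 \left(o + 4\right) + o = o 4 \left(4 + o\right) + o = o \left(16 + 4 o\right) + o = o + o \left(16 + 4 o\right)$)
$Q{\left(n \right)} - Z{\left(-66 \right)} = \frac{17 + 4 \cdot \frac{1}{97}}{97} - -66 = \frac{17 + \frac{4}{97}}{97} + 66 = \frac{1}{97} \cdot \frac{1653}{97} + 66 = \frac{1653}{9409} + 66 = \frac{622647}{9409}$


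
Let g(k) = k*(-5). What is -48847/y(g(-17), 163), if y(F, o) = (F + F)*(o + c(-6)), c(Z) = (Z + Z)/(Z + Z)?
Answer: -48847/27880 ≈ -1.7520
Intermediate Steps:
g(k) = -5*k
c(Z) = 1 (c(Z) = (2*Z)/((2*Z)) = (2*Z)*(1/(2*Z)) = 1)
y(F, o) = 2*F*(1 + o) (y(F, o) = (F + F)*(o + 1) = (2*F)*(1 + o) = 2*F*(1 + o))
-48847/y(g(-17), 163) = -48847*1/(170*(1 + 163)) = -48847/(2*85*164) = -48847/27880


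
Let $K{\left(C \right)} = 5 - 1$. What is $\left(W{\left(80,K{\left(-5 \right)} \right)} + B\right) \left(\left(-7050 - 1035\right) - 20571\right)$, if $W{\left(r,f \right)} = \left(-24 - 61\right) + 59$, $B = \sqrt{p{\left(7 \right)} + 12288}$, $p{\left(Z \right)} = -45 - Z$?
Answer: $745056 - 57312 \sqrt{3059} \approx -2.4248 \cdot 10^{6}$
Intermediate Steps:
$K{\left(C \right)} = 4$ ($K{\left(C \right)} = 5 - 1 = 4$)
$B = 2 \sqrt{3059}$ ($B = \sqrt{\left(-45 - 7\right) + 12288} = \sqrt{-52 + 12288} = \sqrt{12236} = 2 \sqrt{3059} \approx 110.62$)
$W{\left(r,f \right)} = -26$ ($W{\left(r,f \right)} = -85 + 59 = -26$)
$\left(W{\left(80,K{\left(-5 \right)} \right)} + B\right) \left(\left(-7050 - 1035\right) - 20571\right) = \left(-26 + 2 \sqrt{3059}\right) \left(\left(-7050 - 1035\right) - 20571\right) = \left(-26 + 2 \sqrt{3059}\right) \left(-8085 - 20571\right) = \left(-26 + 2 \sqrt{3059}\right) \left(-28656\right) = 745056 - 57312 \sqrt{3059}$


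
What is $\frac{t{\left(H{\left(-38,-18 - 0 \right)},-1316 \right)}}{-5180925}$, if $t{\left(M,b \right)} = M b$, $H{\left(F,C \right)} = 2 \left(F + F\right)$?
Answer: $- \frac{200032}{5180925} \approx -0.038609$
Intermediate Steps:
$H{\left(F,C \right)} = 4 F$ ($H{\left(F,C \right)} = 2 \cdot 2 F = 4 F$)
$\frac{t{\left(H{\left(-38,-18 - 0 \right)},-1316 \right)}}{-5180925} = \frac{4 \left(-38\right) \left(-1316\right)}{-5180925} = \left(-152\right) \left(-1316\right) \left(- \frac{1}{5180925}\right) = 200032 \left(- \frac{1}{5180925}\right) = - \frac{200032}{5180925}$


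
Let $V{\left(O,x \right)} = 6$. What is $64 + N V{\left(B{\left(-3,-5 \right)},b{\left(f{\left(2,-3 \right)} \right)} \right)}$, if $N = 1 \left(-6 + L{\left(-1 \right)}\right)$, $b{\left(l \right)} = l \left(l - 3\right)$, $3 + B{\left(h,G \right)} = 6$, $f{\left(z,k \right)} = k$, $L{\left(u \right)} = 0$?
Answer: $28$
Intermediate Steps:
$B{\left(h,G \right)} = 3$ ($B{\left(h,G \right)} = -3 + 6 = 3$)
$b{\left(l \right)} = l \left(-3 + l\right)$
$N = -6$ ($N = 1 \left(-6 + 0\right) = 1 \left(-6\right) = -6$)
$64 + N V{\left(B{\left(-3,-5 \right)},b{\left(f{\left(2,-3 \right)} \right)} \right)} = 64 - 36 = 28$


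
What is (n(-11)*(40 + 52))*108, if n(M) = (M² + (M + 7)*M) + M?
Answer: 1530144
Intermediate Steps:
n(M) = M + M² + M*(7 + M) (n(M) = (M² + (7 + M)*M) + M = (M² + M*(7 + M)) + M = M + M² + M*(7 + M))
(n(-11)*(40 + 52))*108 = ((2*(-11)*(4 - 11))*(40 + 52))*108 = ((2*(-11)*(-7))*92)*108 = (154*92)*108 = 14168*108 = 1530144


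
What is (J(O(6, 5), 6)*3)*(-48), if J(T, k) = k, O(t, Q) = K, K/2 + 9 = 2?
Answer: -864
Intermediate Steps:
K = -14 (K = -18 + 2*2 = -18 + 4 = -14)
O(t, Q) = -14
(J(O(6, 5), 6)*3)*(-48) = (6*3)*(-48) = 18*(-48) = -864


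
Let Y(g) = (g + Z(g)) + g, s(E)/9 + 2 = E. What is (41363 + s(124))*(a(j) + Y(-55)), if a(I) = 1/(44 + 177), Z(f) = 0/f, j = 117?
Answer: -1032184449/221 ≈ -4.6705e+6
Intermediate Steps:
Z(f) = 0
s(E) = -18 + 9*E
Y(g) = 2*g (Y(g) = (g + 0) + g = g + g = 2*g)
a(I) = 1/221
(41363 + s(124))*(a(j) + Y(-55)) = (41363 + (-18 + 9*124))*(1/221 + 2*(-55)) = (41363 + (-18 + 1116))*(1/221 - 110) = (41363 + 1098)*(-24309/221) = 42461*(-24309/221) = -1032184449/221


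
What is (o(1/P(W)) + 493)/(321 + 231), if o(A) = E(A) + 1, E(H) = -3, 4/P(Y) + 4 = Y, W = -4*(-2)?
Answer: 491/552 ≈ 0.88949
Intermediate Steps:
W = 8
P(Y) = 4/(-4 + Y)
o(A) = -2 (o(A) = -3 + 1 = -2)
(o(1/P(W)) + 493)/(321 + 231) = (-2 + 493)/(321 + 231) = 491/552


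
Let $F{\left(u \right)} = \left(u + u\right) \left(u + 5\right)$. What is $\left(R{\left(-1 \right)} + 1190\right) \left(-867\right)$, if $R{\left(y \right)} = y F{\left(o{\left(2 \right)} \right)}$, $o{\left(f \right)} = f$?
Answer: $-1007454$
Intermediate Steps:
$F{\left(u \right)} = 2 u \left(5 + u\right)$
$R{\left(y \right)} = 28 y$ ($R{\left(y \right)} = y 2 \cdot 2 \left(5 + 2\right) = y 2 \cdot 2 \cdot 7 = y 28 = 28 y$)
$\left(R{\left(-1 \right)} + 1190\right) \left(-867\right) = \left(28 \left(-1\right) + 1190\right) \left(-867\right) = \left(-28 + 1190\right) \left(-867\right) = 1162 \left(-867\right) = -1007454$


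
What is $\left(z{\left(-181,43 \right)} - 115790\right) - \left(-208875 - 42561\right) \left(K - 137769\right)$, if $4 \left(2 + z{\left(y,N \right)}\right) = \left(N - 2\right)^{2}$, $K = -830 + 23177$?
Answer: $- \frac{116085445455}{4} \approx -2.9021 \cdot 10^{10}$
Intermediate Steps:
$K = 22347$
$z{\left(y,N \right)} = -2 + \frac{\left(-2 + N\right)^{2}}{4}$ ($z{\left(y,N \right)} = -2 + \frac{\left(N - 2\right)^{2}}{4} = -2 + \frac{\left(-2 + N\right)^{2}}{4}$)
$\left(z{\left(-181,43 \right)} - 115790\right) - \left(-208875 - 42561\right) \left(K - 137769\right) = \left(\left(-2 + \frac{\left(-2 + 43\right)^{2}}{4}\right) - 115790\right) - \left(-208875 - 42561\right) \left(22347 - 137769\right) = \left(\left(-2 + \frac{41^{2}}{4}\right) - 115790\right) - \left(-251436\right) \left(-115422\right) = \left(\left(-2 + \frac{1}{4} \cdot 1681\right) - 115790\right) - 29021245992 = \left(\left(-2 + \frac{1681}{4}\right) - 115790\right) - 29021245992 = \left(\frac{1673}{4} - 115790\right) - 29021245992 = - \frac{461487}{4} - 29021245992 = - \frac{116085445455}{4}$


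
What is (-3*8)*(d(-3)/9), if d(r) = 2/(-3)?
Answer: 16/9 ≈ 1.7778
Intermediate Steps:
d(r) = -⅔ (d(r) = 2*(-⅓) = -⅔)
(-3*8)*(d(-3)/9) = (-3*8)*(-⅔/9) = -(-16)/9 = -24*(-2/27) = 16/9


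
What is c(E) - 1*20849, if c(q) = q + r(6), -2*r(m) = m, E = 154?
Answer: -20698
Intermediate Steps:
r(m) = -m/2
c(q) = -3 + q (c(q) = q - ½*6 = q - 3 = -3 + q)
c(E) - 1*20849 = (-3 + 154) - 1*20849 = 151 - 20849 = -20698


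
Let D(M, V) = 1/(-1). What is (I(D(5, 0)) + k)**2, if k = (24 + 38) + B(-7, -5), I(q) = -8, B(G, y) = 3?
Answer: 3249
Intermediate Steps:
D(M, V) = -1 (D(M, V) = 1*(-1) = -1)
k = 65 (k = (24 + 38) + 3 = 62 + 3 = 65)
(I(D(5, 0)) + k)**2 = (-8 + 65)**2 = 57**2 = 3249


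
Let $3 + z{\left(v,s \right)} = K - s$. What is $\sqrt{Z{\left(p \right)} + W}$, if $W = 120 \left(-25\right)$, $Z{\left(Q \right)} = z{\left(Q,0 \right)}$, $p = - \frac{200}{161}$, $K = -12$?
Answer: $3 i \sqrt{335} \approx 54.909 i$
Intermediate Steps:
$p = - \frac{200}{161}$ ($p = \left(-200\right) \frac{1}{161} = - \frac{200}{161} \approx -1.2422$)
$z{\left(v,s \right)} = -15 - s$ ($z{\left(v,s \right)} = -3 - \left(12 + s\right) = -15 - s$)
$Z{\left(Q \right)} = -15$ ($Z{\left(Q \right)} = -15 - 0 = -15 + 0 = -15$)
$W = -3000$
$\sqrt{Z{\left(p \right)} + W} = \sqrt{-15 - 3000} = \sqrt{-3015} = 3 i \sqrt{335}$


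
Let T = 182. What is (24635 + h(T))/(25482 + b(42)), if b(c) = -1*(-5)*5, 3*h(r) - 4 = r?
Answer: 24697/25507 ≈ 0.96824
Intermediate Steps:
h(r) = 4/3 + r/3
b(c) = 25 (b(c) = 5*5 = 25)
(24635 + h(T))/(25482 + b(42)) = (24635 + (4/3 + (⅓)*182))/(25482 + 25) = (24635 + (4/3 + 182/3))/25507 = (24635 + 62)*(1/25507) = 24697*(1/25507) = 24697/25507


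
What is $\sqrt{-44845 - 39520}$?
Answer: $i \sqrt{84365} \approx 290.46 i$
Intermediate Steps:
$\sqrt{-44845 - 39520} = \sqrt{-84365} = i \sqrt{84365}$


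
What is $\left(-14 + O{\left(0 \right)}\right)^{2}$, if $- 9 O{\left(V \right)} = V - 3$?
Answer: $\frac{1681}{9} \approx 186.78$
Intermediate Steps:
$O{\left(V \right)} = \frac{1}{3} - \frac{V}{9}$ ($O{\left(V \right)} = - \frac{V - 3}{9} = - \frac{-3 + V}{9} = \frac{1}{3} - \frac{V}{9}$)
$\left(-14 + O{\left(0 \right)}\right)^{2} = \left(-14 + \left(\frac{1}{3} - 0\right)\right)^{2} = \left(-14 + \left(\frac{1}{3} + 0\right)\right)^{2} = \left(-14 + \frac{1}{3}\right)^{2} = \left(- \frac{41}{3}\right)^{2} = \frac{1681}{9}$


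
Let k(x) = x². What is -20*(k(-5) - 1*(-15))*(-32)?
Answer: 25600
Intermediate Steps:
-20*(k(-5) - 1*(-15))*(-32) = -20*((-5)² - 1*(-15))*(-32) = -20*(25 + 15)*(-32) = -20*40*(-32) = -800*(-32) = 25600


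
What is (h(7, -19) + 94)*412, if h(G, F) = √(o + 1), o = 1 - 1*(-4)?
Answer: 38728 + 412*√6 ≈ 39737.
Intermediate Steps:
o = 5 (o = 1 + 4 = 5)
h(G, F) = √6 (h(G, F) = √(5 + 1) = √6)
(h(7, -19) + 94)*412 = (√6 + 94)*412 = (94 + √6)*412 = 38728 + 412*√6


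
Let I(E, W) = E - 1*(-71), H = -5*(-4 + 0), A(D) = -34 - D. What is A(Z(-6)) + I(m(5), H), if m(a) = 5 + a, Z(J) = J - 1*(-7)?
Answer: 46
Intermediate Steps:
Z(J) = 7 + J (Z(J) = J + 7 = 7 + J)
H = 20 (H = -5*(-4) = 20)
I(E, W) = 71 + E (I(E, W) = E + 71 = 71 + E)
A(Z(-6)) + I(m(5), H) = (-34 - (7 - 6)) + (71 + (5 + 5)) = (-34 - 1*1) + (71 + 10) = (-34 - 1) + 81 = -35 + 81 = 46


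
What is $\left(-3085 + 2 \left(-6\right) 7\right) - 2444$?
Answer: $-5613$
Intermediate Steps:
$\left(-3085 + 2 \left(-6\right) 7\right) - 2444 = \left(-3085 - 84\right) - 2444 = -3169 - 2444 = -5613$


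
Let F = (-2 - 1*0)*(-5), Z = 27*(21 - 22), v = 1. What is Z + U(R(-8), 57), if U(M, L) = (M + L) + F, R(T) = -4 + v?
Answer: 37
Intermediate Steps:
R(T) = -3 (R(T) = -4 + 1 = -3)
Z = -27 (Z = 27*(-1) = -27)
F = 10 (F = (-2 + 0)*(-5) = -2*(-5) = 10)
U(M, L) = 10 + L + M (U(M, L) = (M + L) + 10 = (L + M) + 10 = 10 + L + M)
Z + U(R(-8), 57) = -27 + (10 + 57 - 3) = -27 + 64 = 37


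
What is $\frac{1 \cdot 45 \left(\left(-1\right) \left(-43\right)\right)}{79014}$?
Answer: $\frac{645}{26338} \approx 0.024489$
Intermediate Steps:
$\frac{1 \cdot 45 \left(\left(-1\right) \left(-43\right)\right)}{79014} = 45 \cdot 43 \cdot \frac{1}{79014} = 1935 \cdot \frac{1}{79014} = \frac{645}{26338}$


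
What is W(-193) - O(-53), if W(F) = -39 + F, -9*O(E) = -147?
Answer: -745/3 ≈ -248.33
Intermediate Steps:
O(E) = 49/3 (O(E) = -⅑*(-147) = 49/3)
W(-193) - O(-53) = (-39 - 193) - 1*49/3 = -232 - 49/3 = -745/3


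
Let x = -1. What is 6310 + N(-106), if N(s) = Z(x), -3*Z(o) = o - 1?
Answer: 18932/3 ≈ 6310.7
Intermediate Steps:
Z(o) = ⅓ - o/3 (Z(o) = -(o - 1)/3 = -(-1 + o)/3 = ⅓ - o/3)
N(s) = ⅔ (N(s) = ⅓ - ⅓*(-1) = ⅓ + ⅓ = ⅔)
6310 + N(-106) = 6310 + ⅔ = 18932/3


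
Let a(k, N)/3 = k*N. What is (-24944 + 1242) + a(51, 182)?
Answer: 4144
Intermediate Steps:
a(k, N) = 3*N*k (a(k, N) = 3*(k*N) = 3*(N*k) = 3*N*k)
(-24944 + 1242) + a(51, 182) = (-24944 + 1242) + 3*182*51 = -23702 + 27846 = 4144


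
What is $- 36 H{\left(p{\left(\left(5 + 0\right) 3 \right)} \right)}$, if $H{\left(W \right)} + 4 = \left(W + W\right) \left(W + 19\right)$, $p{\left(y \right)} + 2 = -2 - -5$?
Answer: $-1296$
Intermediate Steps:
$p{\left(y \right)} = 1$ ($p{\left(y \right)} = -2 - -3 = -2 + \left(-2 + 5\right) = -2 + 3 = 1$)
$H{\left(W \right)} = -4 + 2 W \left(19 + W\right)$ ($H{\left(W \right)} = -4 + \left(W + W\right) \left(W + 19\right) = -4 + 2 W \left(19 + W\right)$)
$- 36 H{\left(p{\left(\left(5 + 0\right) 3 \right)} \right)} = - 36 \left(-4 + 2 \cdot 1^{2} + 38 \cdot 1\right) = - 36 \left(-4 + 2 \cdot 1 + 38\right) = - 36 \left(-4 + 2 + 38\right) = \left(-36\right) 36 = -1296$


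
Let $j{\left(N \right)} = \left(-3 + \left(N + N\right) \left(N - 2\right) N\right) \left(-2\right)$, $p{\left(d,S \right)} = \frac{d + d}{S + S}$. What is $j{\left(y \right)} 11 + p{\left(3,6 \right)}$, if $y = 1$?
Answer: $\frac{221}{2} \approx 110.5$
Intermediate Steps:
$p{\left(d,S \right)} = \frac{d}{S}$ ($p{\left(d,S \right)} = \frac{2 d}{2 S} = 2 d \frac{1}{2 S} = \frac{d}{S}$)
$j{\left(N \right)} = 6 - 4 N^{2} \left(-2 + N\right)$ ($j{\left(N \right)} = \left(-3 + 2 N \left(-2 + N\right) N\right) \left(-2\right) = \left(-3 + 2 N^{2} \left(-2 + N\right)\right) \left(-2\right) = 6 - 4 N^{2} \left(-2 + N\right)$)
$j{\left(y \right)} 11 + p{\left(3,6 \right)} = \left(6 - 4 \cdot 1^{3} + 8 \cdot 1^{2}\right) 11 + \frac{3}{6} = \left(6 - 4 + 8 \cdot 1\right) 11 + 3 \cdot \frac{1}{6} = \left(6 - 4 + 8\right) 11 + \frac{1}{2} = 10 \cdot 11 + \frac{1}{2} = 110 + \frac{1}{2} = \frac{221}{2}$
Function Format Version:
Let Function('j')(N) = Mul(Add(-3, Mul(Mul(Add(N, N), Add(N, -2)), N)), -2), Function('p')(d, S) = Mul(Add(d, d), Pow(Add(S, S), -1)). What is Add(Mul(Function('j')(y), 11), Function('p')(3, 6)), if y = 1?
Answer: Rational(221, 2) ≈ 110.50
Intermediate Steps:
Function('p')(d, S) = Mul(d, Pow(S, -1)) (Function('p')(d, S) = Mul(Mul(2, d), Pow(Mul(2, S), -1)) = Mul(Mul(2, d), Mul(Rational(1, 2), Pow(S, -1))) = Mul(d, Pow(S, -1)))
Function('j')(N) = Add(6, Mul(-4, Pow(N, 2), Add(-2, N))) (Function('j')(N) = Mul(Add(-3, Mul(Mul(Mul(2, N), Add(-2, N)), N)), -2) = Mul(Add(-3, Mul(Mul(2, N, Add(-2, N)), N)), -2) = Mul(Add(-3, Mul(2, Pow(N, 2), Add(-2, N))), -2) = Add(6, Mul(-4, Pow(N, 2), Add(-2, N))))
Add(Mul(Function('j')(y), 11), Function('p')(3, 6)) = Add(Mul(Add(6, Mul(-4, Pow(1, 3)), Mul(8, Pow(1, 2))), 11), Mul(3, Pow(6, -1))) = Add(Mul(Add(6, Mul(-4, 1), Mul(8, 1)), 11), Mul(3, Rational(1, 6))) = Add(Mul(Add(6, -4, 8), 11), Rational(1, 2)) = Add(Mul(10, 11), Rational(1, 2)) = Add(110, Rational(1, 2)) = Rational(221, 2)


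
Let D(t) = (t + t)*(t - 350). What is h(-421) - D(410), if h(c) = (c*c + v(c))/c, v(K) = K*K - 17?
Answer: -21067665/421 ≈ -50042.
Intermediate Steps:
v(K) = -17 + K**2 (v(K) = K**2 - 17 = -17 + K**2)
D(t) = 2*t*(-350 + t) (D(t) = (2*t)*(-350 + t) = 2*t*(-350 + t))
h(c) = (-17 + 2*c**2)/c (h(c) = (c*c + (-17 + c**2))/c = (c**2 + (-17 + c**2))/c = (-17 + 2*c**2)/c)
h(-421) - D(410) = (-17/(-421) + 2*(-421)) - 2*410*(-350 + 410) = (-17*(-1/421) - 842) - 2*410*60 = (17/421 - 842) - 1*49200 = -354465/421 - 49200 = -21067665/421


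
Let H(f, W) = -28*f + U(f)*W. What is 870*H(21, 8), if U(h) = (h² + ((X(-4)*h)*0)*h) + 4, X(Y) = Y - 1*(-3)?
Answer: 2585640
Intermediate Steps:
X(Y) = 3 + Y (X(Y) = Y + 3 = 3 + Y)
U(h) = 4 + h² (U(h) = (h² + (((3 - 4)*h)*0)*h) + 4 = (h² + (-h*0)*h) + 4 = (h² + 0*h) + 4 = (h² + 0) + 4 = h² + 4 = 4 + h²)
H(f, W) = -28*f + W*(4 + f²) (H(f, W) = -28*f + (4 + f²)*W = -28*f + W*(4 + f²))
870*H(21, 8) = 870*(-28*21 + 8*(4 + 21²)) = 870*(-588 + 8*(4 + 441)) = 870*(-588 + 8*445) = 870*(-588 + 3560) = 870*2972 = 2585640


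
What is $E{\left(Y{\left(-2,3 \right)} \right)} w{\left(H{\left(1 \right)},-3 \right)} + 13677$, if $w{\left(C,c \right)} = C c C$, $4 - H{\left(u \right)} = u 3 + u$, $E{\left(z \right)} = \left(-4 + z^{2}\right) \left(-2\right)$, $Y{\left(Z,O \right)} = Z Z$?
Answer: $13677$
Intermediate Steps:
$Y{\left(Z,O \right)} = Z^{2}$
$E{\left(z \right)} = 8 - 2 z^{2}$
$H{\left(u \right)} = 4 - 4 u$ ($H{\left(u \right)} = 4 - \left(u 3 + u\right) = 4 - \left(3 u + u\right) = 4 - 4 u$)
$w{\left(C,c \right)} = c C^{2}$
$E{\left(Y{\left(-2,3 \right)} \right)} w{\left(H{\left(1 \right)},-3 \right)} + 13677 = \left(8 - 2 \left(\left(-2\right)^{2}\right)^{2}\right) \left(- 3 \left(4 - 4\right)^{2}\right) + 13677 = \left(8 - 2 \cdot 4^{2}\right) \left(- 3 \left(4 - 4\right)^{2}\right) + 13677 = \left(8 - 32\right) \left(- 3 \cdot 0^{2}\right) + 13677 = \left(8 - 32\right) \left(\left(-3\right) 0\right) + 13677 = \left(-24\right) 0 + 13677 = 0 + 13677 = 13677$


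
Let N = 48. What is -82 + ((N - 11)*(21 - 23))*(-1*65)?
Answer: 4728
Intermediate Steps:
-82 + ((N - 11)*(21 - 23))*(-1*65) = -82 + ((48 - 11)*(21 - 23))*(-1*65) = -82 + (37*(-2))*(-65) = -82 - 74*(-65) = -82 + 4810 = 4728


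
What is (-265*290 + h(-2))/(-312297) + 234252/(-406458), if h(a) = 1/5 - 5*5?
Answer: -1293512944/3917765865 ≈ -0.33017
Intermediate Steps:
h(a) = -124/5 (h(a) = ⅕ - 25 = -124/5)
(-265*290 + h(-2))/(-312297) + 234252/(-406458) = (-265*290 - 124/5)/(-312297) + 234252/(-406458) = (-76850 - 124/5)*(-1/312297) + 234252*(-1/406458) = -384374/5*(-1/312297) - 1446/2509 = 384374/1561485 - 1446/2509 = -1293512944/3917765865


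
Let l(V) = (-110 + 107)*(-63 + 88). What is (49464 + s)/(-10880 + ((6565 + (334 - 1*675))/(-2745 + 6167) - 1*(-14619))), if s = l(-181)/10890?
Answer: 61443479749/4646792766 ≈ 13.223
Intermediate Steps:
l(V) = -75 (l(V) = -3*25 = -75)
s = -5/726 (s = -75/10890 = -75*1/10890 = -5/726 ≈ -0.0068870)
(49464 + s)/(-10880 + ((6565 + (334 - 1*675))/(-2745 + 6167) - 1*(-14619))) = (49464 - 5/726)/(-10880 + ((6565 + (334 - 1*675))/(-2745 + 6167) - 1*(-14619))) = 35910859/(726*(-10880 + ((6565 + (334 - 675))/3422 + 14619))) = 35910859/(726*(-10880 + ((6565 - 341)*(1/3422) + 14619))) = 35910859/(726*(-10880 + (6224*(1/3422) + 14619))) = 35910859/(726*(-10880 + (3112/1711 + 14619))) = 35910859/(726*(-10880 + 25016221/1711)) = 35910859/(726*(6400541/1711)) = (35910859/726)*(1711/6400541) = 61443479749/4646792766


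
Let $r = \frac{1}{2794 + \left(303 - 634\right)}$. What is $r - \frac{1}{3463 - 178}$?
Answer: $\frac{274}{2696985} \approx 0.00010159$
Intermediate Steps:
$r = \frac{1}{2463}$ ($r = \frac{1}{2794 - 331} = \frac{1}{2463} \approx 0.00040601$)
$r - \frac{1}{3463 - 178} = \frac{1}{2463} - \frac{1}{3463 - 178} = \frac{1}{2463} - \frac{1}{3285} = \frac{274}{2696985}$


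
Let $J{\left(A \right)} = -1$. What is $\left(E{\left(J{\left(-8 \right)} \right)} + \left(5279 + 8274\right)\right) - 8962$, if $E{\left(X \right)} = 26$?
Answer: $4617$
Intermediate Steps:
$\left(E{\left(J{\left(-8 \right)} \right)} + \left(5279 + 8274\right)\right) - 8962 = \left(26 + \left(5279 + 8274\right)\right) - 8962 = \left(26 + 13553\right) - 8962 = 13579 - 8962 = 4617$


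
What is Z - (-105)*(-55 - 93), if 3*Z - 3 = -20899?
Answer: -67516/3 ≈ -22505.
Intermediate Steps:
Z = -20896/3 (Z = 1 + (1/3)*(-20899) = 1 - 20899/3 = -20896/3 ≈ -6965.3)
Z - (-105)*(-55 - 93) = -20896/3 - (-105)*(-55 - 93) = -20896/3 - (-105)*(-148) = -20896/3 - 1*15540 = -20896/3 - 15540 = -67516/3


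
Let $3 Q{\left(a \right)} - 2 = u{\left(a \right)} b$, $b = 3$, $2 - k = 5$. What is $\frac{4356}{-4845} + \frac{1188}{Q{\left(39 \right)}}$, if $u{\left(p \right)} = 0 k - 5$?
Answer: $- \frac{5774736}{20995} \approx -275.05$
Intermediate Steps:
$k = -3$ ($k = 2 - 5 = -3$)
$u{\left(p \right)} = -5$ ($u{\left(p \right)} = 0 \left(-3\right) - 5 = 0 - 5 = -5$)
$Q{\left(a \right)} = - \frac{13}{3}$ ($Q{\left(a \right)} = \frac{2}{3} + \frac{\left(-5\right) 3}{3} = \frac{2}{3} + \frac{1}{3} \left(-15\right) = \frac{2}{3} - 5 = - \frac{13}{3}$)
$\frac{4356}{-4845} + \frac{1188}{Q{\left(39 \right)}} = \frac{4356}{-4845} + \frac{1188}{- \frac{13}{3}} = 4356 \left(- \frac{1}{4845}\right) + 1188 \left(- \frac{3}{13}\right) = - \frac{1452}{1615} - \frac{3564}{13} = - \frac{5774736}{20995}$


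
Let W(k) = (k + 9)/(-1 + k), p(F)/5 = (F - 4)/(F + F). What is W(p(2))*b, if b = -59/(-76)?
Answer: -767/532 ≈ -1.4417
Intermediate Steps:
p(F) = 5*(-4 + F)/(2*F) (p(F) = 5*((F - 4)/(F + F)) = 5*((-4 + F)/((2*F))) = 5*((-4 + F)*(1/(2*F))) = 5*((-4 + F)/(2*F)) = 5*(-4 + F)/(2*F))
W(k) = (9 + k)/(-1 + k)
b = 59/76 (b = -59*(-1/76) = 59/76 ≈ 0.77632)
W(p(2))*b = ((9 + (5/2 - 10/2))/(-1 + (5/2 - 10/2)))*(59/76) = ((9 + (5/2 - 10*½))/(-1 + (5/2 - 10*½)))*(59/76) = ((9 + (5/2 - 5))/(-1 + (5/2 - 5)))*(59/76) = ((9 - 5/2)/(-1 - 5/2))*(59/76) = ((13/2)/(-7/2))*(59/76) = -2/7*13/2*(59/76) = -13/7*59/76 = -767/532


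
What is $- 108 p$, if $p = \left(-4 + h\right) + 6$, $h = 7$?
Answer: $-972$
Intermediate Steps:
$p = 9$ ($p = \left(-4 + 7\right) + 6 = 3 + 6 = 9$)
$- 108 p = \left(-108\right) 9 = -972$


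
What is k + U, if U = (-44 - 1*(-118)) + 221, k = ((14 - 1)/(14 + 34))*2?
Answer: 7093/24 ≈ 295.54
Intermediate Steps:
k = 13/24 (k = (13/48)*2 = 13/24 ≈ 0.54167)
U = 295 (U = (-44 + 118) + 221 = 74 + 221 = 295)
k + U = 13/24 + 295 = 7093/24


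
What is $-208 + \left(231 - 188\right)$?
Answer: $-165$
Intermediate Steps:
$-208 + \left(231 - 188\right) = -208 + 43 = -165$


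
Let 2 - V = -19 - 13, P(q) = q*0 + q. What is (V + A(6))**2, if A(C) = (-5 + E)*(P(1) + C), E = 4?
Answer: 729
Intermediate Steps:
P(q) = q (P(q) = 0 + q = q)
A(C) = -1 - C (A(C) = (-5 + 4)*(1 + C) = -(1 + C) = -1 - C)
V = 34 (V = 2 - (-19 - 13) = 2 - 1*(-32) = 2 + 32 = 34)
(V + A(6))**2 = (34 + (-1 - 1*6))**2 = (34 + (-1 - 6))**2 = (34 - 7)**2 = 27**2 = 729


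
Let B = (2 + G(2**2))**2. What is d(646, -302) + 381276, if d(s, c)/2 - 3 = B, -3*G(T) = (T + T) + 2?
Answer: 3431570/9 ≈ 3.8129e+5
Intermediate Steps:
G(T) = -2/3 - 2*T/3 (G(T) = -((T + T) + 2)/3 = -(2*T + 2)/3 = -(2 + 2*T)/3 = -2/3 - 2*T/3)
B = 16/9 (B = (2 + (-2/3 - 2/3*2**2))**2 = (2 + (-2/3 - 2/3*4))**2 = (2 + (-2/3 - 8/3))**2 = (2 - 10/3)**2 = (-4/3)**2 = 16/9 ≈ 1.7778)
d(s, c) = 86/9 (d(s, c) = 6 + 2*(16/9) = 6 + 32/9 = 86/9)
d(646, -302) + 381276 = 86/9 + 381276 = 3431570/9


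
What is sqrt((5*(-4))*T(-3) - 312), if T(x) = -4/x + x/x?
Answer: 2*I*sqrt(807)/3 ≈ 18.939*I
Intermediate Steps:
T(x) = 1 - 4/x (T(x) = -4/x + 1 = 1 - 4/x)
sqrt((5*(-4))*T(-3) - 312) = sqrt((5*(-4))*((-4 - 3)/(-3)) - 312) = sqrt(-(-20)*(-7)/3 - 312) = sqrt(-20*7/3 - 312) = sqrt(-140/3 - 312) = sqrt(-1076/3) = 2*I*sqrt(807)/3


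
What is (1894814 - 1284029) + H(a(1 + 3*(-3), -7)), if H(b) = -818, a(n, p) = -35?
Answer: 609967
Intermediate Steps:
(1894814 - 1284029) + H(a(1 + 3*(-3), -7)) = (1894814 - 1284029) - 818 = 610785 - 818 = 609967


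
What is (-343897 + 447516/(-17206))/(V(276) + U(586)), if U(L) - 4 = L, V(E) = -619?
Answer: 2958769649/249487 ≈ 11859.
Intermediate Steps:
U(L) = 4 + L
(-343897 + 447516/(-17206))/(V(276) + U(586)) = (-343897 + 447516/(-17206))/(-619 + (4 + 586)) = (-343897 + 447516*(-1/17206))/(-619 + 590) = (-343897 - 223758/8603)/(-29) = -2958769649/8603*(-1/29) = 2958769649/249487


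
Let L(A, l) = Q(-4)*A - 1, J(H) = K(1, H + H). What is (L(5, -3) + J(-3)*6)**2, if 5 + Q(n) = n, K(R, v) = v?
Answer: 6724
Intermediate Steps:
J(H) = 2*H (J(H) = H + H = 2*H)
Q(n) = -5 + n
L(A, l) = -1 - 9*A (L(A, l) = (-5 - 4)*A - 1 = -9*A - 1 = -1 - 9*A)
(L(5, -3) + J(-3)*6)**2 = ((-1 - 9*5) + (2*(-3))*6)**2 = ((-1 - 45) - 6*6)**2 = (-46 - 36)**2 = (-82)**2 = 6724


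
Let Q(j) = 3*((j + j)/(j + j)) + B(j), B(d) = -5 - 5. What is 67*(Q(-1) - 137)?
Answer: -9648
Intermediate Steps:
B(d) = -10
Q(j) = -7 (Q(j) = 3*((j + j)/(j + j)) - 10 = 3*((2*j)/((2*j))) - 10 = 3*((2*j)*(1/(2*j))) - 10 = 3*1 - 10 = 3 - 10 = -7)
67*(Q(-1) - 137) = 67*(-7 - 137) = 67*(-144) = -9648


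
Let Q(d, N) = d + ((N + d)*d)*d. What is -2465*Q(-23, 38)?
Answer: -19503080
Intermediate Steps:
Q(d, N) = d + d²*(N + d) (Q(d, N) = d + (d*(N + d))*d = d + d²*(N + d))
-2465*Q(-23, 38) = -(-56695)*(1 + (-23)² + 38*(-23)) = -(-56695)*(1 + 529 - 874) = -(-56695)*(-344) = -2465*7912 = -19503080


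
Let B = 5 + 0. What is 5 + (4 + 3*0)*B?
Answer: 25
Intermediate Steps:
B = 5
5 + (4 + 3*0)*B = 5 + (4 + 3*0)*5 = 5 + (4 + 0)*5 = 5 + 4*5 = 5 + 20 = 25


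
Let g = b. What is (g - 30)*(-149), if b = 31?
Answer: -149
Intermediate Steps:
g = 31
(g - 30)*(-149) = (31 - 30)*(-149) = 1*(-149) = -149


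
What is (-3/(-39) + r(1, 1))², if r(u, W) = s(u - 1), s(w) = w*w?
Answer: 1/169 ≈ 0.0059172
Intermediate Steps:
s(w) = w²
r(u, W) = (-1 + u)² (r(u, W) = (u - 1)² = (-1 + u)²)
(-3/(-39) + r(1, 1))² = (-3/(-39) + (-1 + 1)²)² = (-3*(-1/39) + 0²)² = (1/13 + 0)² = (1/13)² = 1/169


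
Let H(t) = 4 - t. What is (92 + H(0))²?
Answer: 9216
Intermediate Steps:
(92 + H(0))² = (92 + (4 - 1*0))² = (92 + (4 + 0))² = (92 + 4)² = 96² = 9216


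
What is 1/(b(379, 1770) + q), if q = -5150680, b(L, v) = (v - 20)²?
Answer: -1/2088180 ≈ -4.7889e-7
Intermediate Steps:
b(L, v) = (-20 + v)²
1/(b(379, 1770) + q) = 1/((-20 + 1770)² - 5150680) = 1/(1750² - 5150680) = 1/(3062500 - 5150680) = 1/(-2088180) = -1/2088180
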